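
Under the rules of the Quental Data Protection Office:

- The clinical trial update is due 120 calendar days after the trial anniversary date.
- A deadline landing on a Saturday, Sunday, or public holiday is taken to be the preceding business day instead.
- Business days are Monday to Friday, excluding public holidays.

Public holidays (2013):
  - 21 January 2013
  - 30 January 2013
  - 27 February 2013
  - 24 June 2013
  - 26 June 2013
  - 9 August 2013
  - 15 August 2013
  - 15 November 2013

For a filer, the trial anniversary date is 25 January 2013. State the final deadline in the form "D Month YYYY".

From 25 January 2013, 120 calendar days later is 25 May 2013.
25 May 2013 is a Saturday, so it moves to the preceding business day, 24 May 2013 (Friday).
The final due date is 24 May 2013.

24 May 2013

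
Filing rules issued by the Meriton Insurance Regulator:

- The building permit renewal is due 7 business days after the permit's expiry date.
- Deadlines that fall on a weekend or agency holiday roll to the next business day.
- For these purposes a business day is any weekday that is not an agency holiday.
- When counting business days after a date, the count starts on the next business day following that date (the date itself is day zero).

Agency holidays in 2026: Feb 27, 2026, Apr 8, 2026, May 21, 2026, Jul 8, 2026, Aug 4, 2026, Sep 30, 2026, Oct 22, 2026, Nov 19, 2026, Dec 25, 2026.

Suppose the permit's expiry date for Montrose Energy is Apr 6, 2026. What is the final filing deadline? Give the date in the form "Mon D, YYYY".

7 business days after Apr 6, 2026, excluding weekends and holidays, is Apr 16, 2026.
Since Apr 16, 2026 is a Thursday and not a holiday, the date is unchanged.
So the filing is due Apr 16, 2026.

Apr 16, 2026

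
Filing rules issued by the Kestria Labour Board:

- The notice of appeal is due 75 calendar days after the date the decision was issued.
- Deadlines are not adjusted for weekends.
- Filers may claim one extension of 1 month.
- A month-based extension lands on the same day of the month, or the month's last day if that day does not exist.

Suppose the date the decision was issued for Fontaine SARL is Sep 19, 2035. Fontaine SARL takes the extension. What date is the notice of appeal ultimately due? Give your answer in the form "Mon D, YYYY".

Jan 3, 2036

75 calendar days after Sep 19, 2035 is Dec 3, 2035.
No adjustment is made for weekends or holidays, so Dec 3, 2035 stands.
Add 1 month to Dec 3, 2035: Jan 3, 2036.
No adjustment is made for weekends or holidays, so Jan 3, 2036 stands.
So the filing is due Jan 3, 2036.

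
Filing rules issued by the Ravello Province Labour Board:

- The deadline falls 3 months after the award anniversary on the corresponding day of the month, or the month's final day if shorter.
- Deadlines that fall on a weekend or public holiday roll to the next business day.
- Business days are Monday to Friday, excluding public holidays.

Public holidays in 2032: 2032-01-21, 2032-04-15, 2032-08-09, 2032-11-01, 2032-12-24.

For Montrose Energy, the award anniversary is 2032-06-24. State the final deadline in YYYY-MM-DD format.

2032-09-24

3 months after 2032-06-24, on the same day of the month, is 2032-09-24.
2032-09-24 is a Friday and not a listed holiday, so it stands.
Final deadline: 2032-09-24.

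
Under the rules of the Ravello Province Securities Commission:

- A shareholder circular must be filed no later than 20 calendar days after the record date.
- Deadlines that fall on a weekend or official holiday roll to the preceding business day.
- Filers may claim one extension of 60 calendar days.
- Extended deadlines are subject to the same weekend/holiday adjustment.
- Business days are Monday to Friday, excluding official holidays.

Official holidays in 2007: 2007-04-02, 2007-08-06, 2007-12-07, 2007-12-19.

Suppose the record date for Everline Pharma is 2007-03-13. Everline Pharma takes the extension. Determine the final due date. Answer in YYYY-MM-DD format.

Trigger date 2007-03-13 + 20 calendar days = 2007-04-02.
2007-04-02 is a listed holiday, so it moves to the preceding business day, 2007-03-30 (Friday).
Add the 60 calendar-day extension to 2007-03-30: 2007-05-29.
2007-05-29 is a Tuesday and not a listed holiday, so it stands.
So the filing is due 2007-05-29.

2007-05-29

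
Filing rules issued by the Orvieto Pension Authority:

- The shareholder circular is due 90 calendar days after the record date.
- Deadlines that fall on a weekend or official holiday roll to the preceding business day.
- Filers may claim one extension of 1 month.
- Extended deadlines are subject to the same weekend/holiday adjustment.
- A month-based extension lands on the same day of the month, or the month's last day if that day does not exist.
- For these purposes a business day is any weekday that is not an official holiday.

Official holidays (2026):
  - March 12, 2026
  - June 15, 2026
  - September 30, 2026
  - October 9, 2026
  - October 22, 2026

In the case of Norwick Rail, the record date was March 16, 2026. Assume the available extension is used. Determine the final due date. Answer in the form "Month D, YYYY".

July 10, 2026

90 calendar days after March 16, 2026 is June 14, 2026.
June 14, 2026 is a Sunday, so it moves to the preceding business day, June 12, 2026 (Friday).
The 1 month extension carries June 12, 2026 to July 12, 2026.
July 12, 2026 is a Sunday, so it moves to the preceding business day, July 10, 2026 (Friday).
Deadline: July 10, 2026.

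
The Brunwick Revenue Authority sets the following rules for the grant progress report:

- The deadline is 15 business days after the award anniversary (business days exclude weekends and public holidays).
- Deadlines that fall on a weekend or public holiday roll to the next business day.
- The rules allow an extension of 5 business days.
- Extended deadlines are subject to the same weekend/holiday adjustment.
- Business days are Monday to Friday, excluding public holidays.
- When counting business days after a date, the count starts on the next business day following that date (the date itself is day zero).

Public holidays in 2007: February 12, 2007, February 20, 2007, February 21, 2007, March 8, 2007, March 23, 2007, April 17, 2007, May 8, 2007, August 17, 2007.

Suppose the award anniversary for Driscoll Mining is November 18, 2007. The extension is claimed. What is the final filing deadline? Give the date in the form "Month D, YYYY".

15 business days after November 18, 2007, excluding weekends and holidays, is December 7, 2007.
December 7, 2007 (Friday) is already a business day.
The 5-business-day extension runs from December 7, 2007 to December 14, 2007.
December 14, 2007 is a Friday and not a listed holiday, so it stands.
The final due date is December 14, 2007.

December 14, 2007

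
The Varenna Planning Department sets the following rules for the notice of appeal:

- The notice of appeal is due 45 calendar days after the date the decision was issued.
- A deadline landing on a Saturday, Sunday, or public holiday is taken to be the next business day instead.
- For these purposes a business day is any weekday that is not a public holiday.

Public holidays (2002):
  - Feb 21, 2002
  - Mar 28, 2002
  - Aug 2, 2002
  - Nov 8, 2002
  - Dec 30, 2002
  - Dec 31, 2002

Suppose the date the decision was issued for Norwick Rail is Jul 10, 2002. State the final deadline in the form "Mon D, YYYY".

Aug 26, 2002

Adding 45 calendar days to Jul 10, 2002 gives Aug 24, 2002.
Aug 24, 2002 falls on a Saturday. Rolling to the next business day gives Aug 26, 2002, a Monday.
Final deadline: Aug 26, 2002.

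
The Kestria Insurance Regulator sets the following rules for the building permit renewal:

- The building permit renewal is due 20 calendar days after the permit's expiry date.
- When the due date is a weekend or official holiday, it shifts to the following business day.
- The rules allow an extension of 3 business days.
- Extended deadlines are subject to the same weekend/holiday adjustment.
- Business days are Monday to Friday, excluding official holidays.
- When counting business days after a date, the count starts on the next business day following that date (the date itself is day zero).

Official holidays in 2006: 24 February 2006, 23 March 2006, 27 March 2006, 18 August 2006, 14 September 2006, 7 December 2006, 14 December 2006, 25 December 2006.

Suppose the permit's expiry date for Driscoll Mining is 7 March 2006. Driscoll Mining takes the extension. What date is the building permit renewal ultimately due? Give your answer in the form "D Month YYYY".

31 March 2006

20 calendar days after 7 March 2006 is 27 March 2006.
27 March 2006 is a listed holiday; the next business day is 28 March 2006 (Tuesday).
Counting 3 further business days from 28 March 2006 reaches 31 March 2006.
31 March 2006 (Friday) is already a business day.
Deadline: 31 March 2006.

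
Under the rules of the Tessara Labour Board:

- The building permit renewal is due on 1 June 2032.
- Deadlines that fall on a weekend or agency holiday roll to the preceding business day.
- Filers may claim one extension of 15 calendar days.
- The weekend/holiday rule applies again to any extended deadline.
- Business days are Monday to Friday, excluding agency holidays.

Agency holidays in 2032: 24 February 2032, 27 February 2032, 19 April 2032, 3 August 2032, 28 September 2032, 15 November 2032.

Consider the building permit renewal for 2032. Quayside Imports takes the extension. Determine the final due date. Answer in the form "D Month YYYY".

16 June 2032

Start from the fixed due date, 1 June 2032.
1 June 2032 is a Tuesday and not a listed holiday, so it stands.
The 15-calendar-day extension moves the deadline from 1 June 2032 to 16 June 2032.
16 June 2032 is a Wednesday and not a listed holiday, so it stands.
Final deadline: 16 June 2032.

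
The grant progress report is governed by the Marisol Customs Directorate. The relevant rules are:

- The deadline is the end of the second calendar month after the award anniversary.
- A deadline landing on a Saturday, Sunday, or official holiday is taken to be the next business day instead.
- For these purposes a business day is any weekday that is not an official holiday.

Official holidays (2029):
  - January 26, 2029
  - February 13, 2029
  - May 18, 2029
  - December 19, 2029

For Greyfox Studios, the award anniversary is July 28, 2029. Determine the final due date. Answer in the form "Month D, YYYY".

2 months after July 28, 2029 falls in September 2029; the last day of that month is September 30, 2029.
September 30, 2029 falls on a Sunday. Rolling to the next business day gives October 1, 2029, a Monday.
The final due date is October 1, 2029.

October 1, 2029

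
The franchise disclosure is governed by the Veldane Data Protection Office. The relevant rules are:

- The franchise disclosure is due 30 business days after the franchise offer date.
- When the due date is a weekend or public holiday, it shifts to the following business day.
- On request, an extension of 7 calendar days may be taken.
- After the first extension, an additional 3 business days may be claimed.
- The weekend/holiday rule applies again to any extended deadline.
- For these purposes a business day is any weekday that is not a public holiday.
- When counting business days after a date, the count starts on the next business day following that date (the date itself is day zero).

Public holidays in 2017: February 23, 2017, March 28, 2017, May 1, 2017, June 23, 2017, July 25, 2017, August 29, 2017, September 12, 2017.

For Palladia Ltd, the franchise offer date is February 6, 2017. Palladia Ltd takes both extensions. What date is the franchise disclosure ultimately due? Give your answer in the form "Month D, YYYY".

Starting the day after February 6, 2017 and counting 30 business days lands on March 21, 2017.
Since March 21, 2017 is a Tuesday and not a holiday, the date is unchanged.
The 7-calendar-day extension moves the deadline from March 21, 2017 to March 28, 2017.
March 28, 2017 falls on a listed holiday. Rolling to the next business day gives March 29, 2017, a Wednesday.
Counting 3 further business days from March 29, 2017 reaches April 3, 2017.
Since April 3, 2017 is a Monday and not a holiday, the date is unchanged.
The final due date is April 3, 2017.

April 3, 2017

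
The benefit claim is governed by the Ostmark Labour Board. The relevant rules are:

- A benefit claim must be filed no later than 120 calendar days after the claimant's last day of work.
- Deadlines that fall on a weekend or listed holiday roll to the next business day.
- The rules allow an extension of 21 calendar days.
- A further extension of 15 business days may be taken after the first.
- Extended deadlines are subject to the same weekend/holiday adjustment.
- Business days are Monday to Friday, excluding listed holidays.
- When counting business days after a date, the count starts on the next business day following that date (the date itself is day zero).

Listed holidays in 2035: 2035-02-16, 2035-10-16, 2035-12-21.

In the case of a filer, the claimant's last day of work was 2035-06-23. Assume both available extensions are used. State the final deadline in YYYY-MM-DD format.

2035-12-03

Adding 120 calendar days to 2035-06-23 gives 2035-10-21.
2035-10-21 is a Sunday; the next business day is 2035-10-22 (Monday).
Applying the 21-calendar-day extension: 2035-10-22 + 21 days = 2035-11-12.
Since 2035-11-12 is a Monday and not a holiday, the date is unchanged.
Applying the 15-business-day extension: 15 business days after 2035-11-12 is 2035-12-03.
2035-12-03 (Monday) is already a business day.
Final deadline: 2035-12-03.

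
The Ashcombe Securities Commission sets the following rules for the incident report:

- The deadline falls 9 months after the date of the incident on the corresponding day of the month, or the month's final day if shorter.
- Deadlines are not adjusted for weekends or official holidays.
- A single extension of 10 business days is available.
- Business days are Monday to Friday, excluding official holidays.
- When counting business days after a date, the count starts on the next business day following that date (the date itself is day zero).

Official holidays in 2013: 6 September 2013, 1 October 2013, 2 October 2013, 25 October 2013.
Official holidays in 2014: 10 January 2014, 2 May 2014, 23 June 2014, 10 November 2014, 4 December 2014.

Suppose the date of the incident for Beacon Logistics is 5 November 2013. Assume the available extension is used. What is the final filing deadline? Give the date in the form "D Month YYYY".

Moving 9 months forward from 5 November 2013 on the corresponding day gives 5 August 2014.
5 August 2014 falls on a Tuesday. The rules make no weekend/holiday allowance, so it remains 5 August 2014.
The 10-business-day extension runs from 5 August 2014 to 19 August 2014.
No adjustment is made for weekends or holidays, so 19 August 2014 stands.
So the filing is due 19 August 2014.

19 August 2014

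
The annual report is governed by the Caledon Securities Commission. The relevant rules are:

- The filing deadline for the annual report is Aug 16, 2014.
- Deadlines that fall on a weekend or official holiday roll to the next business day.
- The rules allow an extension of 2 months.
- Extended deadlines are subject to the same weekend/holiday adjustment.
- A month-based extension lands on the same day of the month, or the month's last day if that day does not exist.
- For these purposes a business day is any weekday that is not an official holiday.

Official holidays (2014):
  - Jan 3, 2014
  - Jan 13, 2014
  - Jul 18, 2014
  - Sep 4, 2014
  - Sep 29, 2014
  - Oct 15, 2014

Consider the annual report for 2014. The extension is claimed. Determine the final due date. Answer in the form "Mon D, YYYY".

The stated deadline is Aug 16, 2014.
Aug 16, 2014 is a Saturday; the next business day is Aug 18, 2014 (Monday).
The 2 months extension carries Aug 18, 2014 to Oct 18, 2014.
Oct 18, 2014 is a Saturday, so it moves to the next business day, Oct 20, 2014 (Monday).
The final due date is Oct 20, 2014.

Oct 20, 2014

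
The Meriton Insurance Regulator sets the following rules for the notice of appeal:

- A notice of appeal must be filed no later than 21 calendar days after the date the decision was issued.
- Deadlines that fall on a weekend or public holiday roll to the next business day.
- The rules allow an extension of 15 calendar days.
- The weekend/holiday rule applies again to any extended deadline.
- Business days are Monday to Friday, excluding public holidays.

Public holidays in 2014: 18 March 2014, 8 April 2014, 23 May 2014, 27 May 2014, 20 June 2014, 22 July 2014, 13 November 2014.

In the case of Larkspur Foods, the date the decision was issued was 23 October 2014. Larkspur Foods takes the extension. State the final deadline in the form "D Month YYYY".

1 December 2014

From 23 October 2014, 21 calendar days later is 13 November 2014.
13 November 2014 falls on a listed holiday. Rolling to the next business day gives 14 November 2014, a Friday.
The 15-calendar-day extension moves the deadline from 14 November 2014 to 29 November 2014.
29 November 2014 falls on a Saturday. Rolling to the next business day gives 1 December 2014, a Monday.
So the filing is due 1 December 2014.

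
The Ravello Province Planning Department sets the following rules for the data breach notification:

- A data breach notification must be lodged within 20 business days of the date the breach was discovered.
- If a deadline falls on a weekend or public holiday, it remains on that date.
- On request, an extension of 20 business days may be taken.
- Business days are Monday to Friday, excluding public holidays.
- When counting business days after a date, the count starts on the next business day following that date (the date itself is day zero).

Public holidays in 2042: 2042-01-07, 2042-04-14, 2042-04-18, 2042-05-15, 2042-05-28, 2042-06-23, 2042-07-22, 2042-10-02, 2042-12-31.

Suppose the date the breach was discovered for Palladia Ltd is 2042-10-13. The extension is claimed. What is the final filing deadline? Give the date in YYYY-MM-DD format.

2042-12-08

Counting 20 business days after 2042-10-13 (skipping weekends and listed holidays) reaches 2042-11-10.
2042-11-10 falls on a Monday. The rules make no weekend/holiday allowance, so it remains 2042-11-10.
Applying the 20-business-day extension: 20 business days after 2042-11-10 is 2042-12-08.
2042-12-08 is a Monday; no weekend or holiday adjustment applies.
Final deadline: 2042-12-08.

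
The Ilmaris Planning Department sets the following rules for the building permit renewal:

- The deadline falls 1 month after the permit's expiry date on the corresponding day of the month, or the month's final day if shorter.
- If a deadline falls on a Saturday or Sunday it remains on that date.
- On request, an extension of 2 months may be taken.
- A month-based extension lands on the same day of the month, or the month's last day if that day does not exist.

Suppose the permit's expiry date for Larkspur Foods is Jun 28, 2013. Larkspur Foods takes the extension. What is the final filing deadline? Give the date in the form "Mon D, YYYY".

1 month after Jun 28, 2013, on the same day of the month, is Jul 28, 2013.
Jul 28, 2013 falls on a Sunday. The rules make no weekend/holiday allowance, so it remains Jul 28, 2013.
Add 2 months to Jul 28, 2013: Sep 28, 2013.
No adjustment is made for weekends or holidays, so Sep 28, 2013 stands.
So the filing is due Sep 28, 2013.

Sep 28, 2013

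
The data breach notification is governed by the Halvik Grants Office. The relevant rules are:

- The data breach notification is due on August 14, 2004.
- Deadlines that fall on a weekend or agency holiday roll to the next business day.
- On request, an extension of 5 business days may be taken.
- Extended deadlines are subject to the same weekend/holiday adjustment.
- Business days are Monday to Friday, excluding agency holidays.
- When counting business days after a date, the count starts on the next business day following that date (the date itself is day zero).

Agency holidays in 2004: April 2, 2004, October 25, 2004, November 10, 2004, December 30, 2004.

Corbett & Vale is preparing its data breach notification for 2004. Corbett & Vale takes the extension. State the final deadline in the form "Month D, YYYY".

August 23, 2004

The stated deadline is August 14, 2004.
August 14, 2004 is a Saturday; the next business day is August 16, 2004 (Monday).
Applying the 5-business-day extension: 5 business days after August 16, 2004 is August 23, 2004.
August 23, 2004 falls on a Monday, which is a business day, so no adjustment is needed.
Final deadline: August 23, 2004.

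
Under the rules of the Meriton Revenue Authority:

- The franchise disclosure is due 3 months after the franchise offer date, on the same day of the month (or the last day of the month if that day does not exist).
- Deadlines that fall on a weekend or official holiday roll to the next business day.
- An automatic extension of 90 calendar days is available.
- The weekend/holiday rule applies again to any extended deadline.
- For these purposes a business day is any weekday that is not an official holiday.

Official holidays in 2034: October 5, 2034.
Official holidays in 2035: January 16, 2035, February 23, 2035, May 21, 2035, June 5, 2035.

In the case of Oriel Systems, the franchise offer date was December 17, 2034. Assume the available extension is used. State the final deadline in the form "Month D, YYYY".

June 18, 2035

3 months after December 17, 2034, on the same day of the month, is March 17, 2035.
March 17, 2035 is a Saturday, so it moves to the next business day, March 19, 2035 (Monday).
Applying the 90-calendar-day extension: March 19, 2035 + 90 days = June 17, 2035.
Because June 17, 2035 is a Sunday, the deadline becomes June 18, 2035 (Monday).
So the filing is due June 18, 2035.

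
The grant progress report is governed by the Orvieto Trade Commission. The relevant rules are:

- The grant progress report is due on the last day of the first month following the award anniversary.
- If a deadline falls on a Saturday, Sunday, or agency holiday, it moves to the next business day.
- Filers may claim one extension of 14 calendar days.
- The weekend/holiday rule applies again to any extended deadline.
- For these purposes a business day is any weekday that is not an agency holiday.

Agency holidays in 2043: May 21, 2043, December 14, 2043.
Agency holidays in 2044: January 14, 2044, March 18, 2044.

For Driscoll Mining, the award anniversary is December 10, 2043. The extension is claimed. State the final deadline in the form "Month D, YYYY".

February 15, 2044

1 month after December 10, 2043 is January 2044; that month ends on January 31, 2044.
January 31, 2044 is a Sunday, so it moves to the next business day, February 1, 2044 (Monday).
Applying the 14-calendar-day extension: February 1, 2044 + 14 days = February 15, 2044.
February 15, 2044 is a Monday and not a listed holiday, so it stands.
So the filing is due February 15, 2044.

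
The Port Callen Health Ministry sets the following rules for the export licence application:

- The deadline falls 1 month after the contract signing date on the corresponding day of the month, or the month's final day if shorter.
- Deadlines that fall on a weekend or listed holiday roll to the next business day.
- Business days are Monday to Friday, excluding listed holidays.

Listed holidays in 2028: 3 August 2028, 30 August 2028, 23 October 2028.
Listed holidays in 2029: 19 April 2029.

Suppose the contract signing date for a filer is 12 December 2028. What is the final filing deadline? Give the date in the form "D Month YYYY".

12 January 2029

Moving 1 month forward from 12 December 2028 on the corresponding day gives 12 January 2029.
Since 12 January 2029 is a Friday and not a holiday, the date is unchanged.
The final due date is 12 January 2029.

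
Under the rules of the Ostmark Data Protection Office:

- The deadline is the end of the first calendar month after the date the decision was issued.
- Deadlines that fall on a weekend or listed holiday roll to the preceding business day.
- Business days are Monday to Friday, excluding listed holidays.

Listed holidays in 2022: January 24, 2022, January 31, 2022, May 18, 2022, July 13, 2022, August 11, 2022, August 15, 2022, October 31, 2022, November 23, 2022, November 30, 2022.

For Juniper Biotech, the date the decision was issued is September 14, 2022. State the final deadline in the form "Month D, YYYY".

1 month after September 14, 2022 falls in October 2022; the last day of that month is October 31, 2022.
October 31, 2022 falls on a listed holiday. Rolling to the preceding business day gives October 28, 2022, a Friday.
Deadline: October 28, 2022.

October 28, 2022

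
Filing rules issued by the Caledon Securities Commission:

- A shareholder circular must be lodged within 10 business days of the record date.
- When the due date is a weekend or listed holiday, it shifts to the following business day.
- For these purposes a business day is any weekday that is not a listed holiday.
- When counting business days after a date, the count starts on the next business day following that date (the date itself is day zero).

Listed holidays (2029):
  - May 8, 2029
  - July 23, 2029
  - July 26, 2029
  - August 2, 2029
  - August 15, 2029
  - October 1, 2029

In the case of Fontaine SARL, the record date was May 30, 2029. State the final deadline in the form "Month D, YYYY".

10 business days after May 30, 2029, excluding weekends and holidays, is June 13, 2029.
June 13, 2029 is a Wednesday and not a listed holiday, so it stands.
So the filing is due June 13, 2029.

June 13, 2029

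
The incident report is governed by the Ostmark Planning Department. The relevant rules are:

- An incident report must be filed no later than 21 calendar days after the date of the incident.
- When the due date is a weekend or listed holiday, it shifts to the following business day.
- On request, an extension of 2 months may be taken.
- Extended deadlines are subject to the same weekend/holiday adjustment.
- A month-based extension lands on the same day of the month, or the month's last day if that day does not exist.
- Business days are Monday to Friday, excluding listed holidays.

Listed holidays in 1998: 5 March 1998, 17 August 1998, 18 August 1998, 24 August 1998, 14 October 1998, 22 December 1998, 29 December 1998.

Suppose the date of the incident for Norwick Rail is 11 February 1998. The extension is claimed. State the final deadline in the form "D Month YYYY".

4 May 1998

From 11 February 1998, 21 calendar days later is 4 March 1998.
4 March 1998 (Wednesday) is already a business day.
Applying the 2 months extension: 2 months after 4 March 1998 is 4 May 1998.
Since 4 May 1998 is a Monday and not a holiday, the date is unchanged.
The final due date is 4 May 1998.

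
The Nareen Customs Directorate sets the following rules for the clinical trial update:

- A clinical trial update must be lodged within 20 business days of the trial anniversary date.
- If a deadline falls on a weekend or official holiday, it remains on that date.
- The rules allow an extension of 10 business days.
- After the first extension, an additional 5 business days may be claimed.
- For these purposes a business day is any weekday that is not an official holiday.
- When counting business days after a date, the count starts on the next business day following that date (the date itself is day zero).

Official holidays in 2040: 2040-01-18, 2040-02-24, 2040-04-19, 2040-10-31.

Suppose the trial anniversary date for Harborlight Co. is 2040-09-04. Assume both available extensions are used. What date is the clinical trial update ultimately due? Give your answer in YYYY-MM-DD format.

20 business days after 2040-09-04, excluding weekends and holidays, is 2040-10-02.
No adjustment is made for weekends or holidays, so 2040-10-02 stands.
Applying the 10-business-day extension: 10 business days after 2040-10-02 is 2040-10-16.
No adjustment is made for weekends or holidays, so 2040-10-16 stands.
The 5-business-day extension runs from 2040-10-16 to 2040-10-23.
No adjustment is made for weekends or holidays, so 2040-10-23 stands.
The final due date is 2040-10-23.

2040-10-23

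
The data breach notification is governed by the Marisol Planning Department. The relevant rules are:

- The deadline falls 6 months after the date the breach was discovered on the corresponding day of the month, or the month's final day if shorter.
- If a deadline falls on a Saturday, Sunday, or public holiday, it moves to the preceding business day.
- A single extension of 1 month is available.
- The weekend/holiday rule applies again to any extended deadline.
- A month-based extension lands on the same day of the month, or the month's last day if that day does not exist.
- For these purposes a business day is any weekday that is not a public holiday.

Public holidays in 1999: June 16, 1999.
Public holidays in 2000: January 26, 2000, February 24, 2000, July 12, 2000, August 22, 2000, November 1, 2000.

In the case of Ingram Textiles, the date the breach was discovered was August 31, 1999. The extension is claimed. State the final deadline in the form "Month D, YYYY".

March 29, 2000

Moving 6 months forward from August 31, 1999 on the corresponding day gives February 29, 2000 (day 31 does not exist in February, so the month's last day is used).
February 29, 2000 (Tuesday) is already a business day.
Add 1 month to February 29, 2000: March 29, 2000.
March 29, 2000 falls on a Wednesday, which is a business day, so no adjustment is needed.
So the filing is due March 29, 2000.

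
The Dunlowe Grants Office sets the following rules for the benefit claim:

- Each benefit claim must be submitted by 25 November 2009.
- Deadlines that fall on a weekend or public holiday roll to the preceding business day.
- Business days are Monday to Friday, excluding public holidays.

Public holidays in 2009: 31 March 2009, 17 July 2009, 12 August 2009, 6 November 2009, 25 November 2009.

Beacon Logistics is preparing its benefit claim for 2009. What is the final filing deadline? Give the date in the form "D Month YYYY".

Start from the fixed due date, 25 November 2009.
25 November 2009 is a listed holiday; the preceding business day is 24 November 2009 (Tuesday).
Final deadline: 24 November 2009.

24 November 2009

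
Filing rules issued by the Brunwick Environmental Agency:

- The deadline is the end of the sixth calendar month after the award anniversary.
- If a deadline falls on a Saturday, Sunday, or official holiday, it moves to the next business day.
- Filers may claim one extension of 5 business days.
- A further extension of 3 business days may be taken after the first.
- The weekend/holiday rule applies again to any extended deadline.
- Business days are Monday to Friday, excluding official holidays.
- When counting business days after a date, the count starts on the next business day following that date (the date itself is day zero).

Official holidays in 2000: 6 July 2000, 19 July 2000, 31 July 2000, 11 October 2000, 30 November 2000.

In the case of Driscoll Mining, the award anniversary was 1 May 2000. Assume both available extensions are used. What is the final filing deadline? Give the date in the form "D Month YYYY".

13 December 2000

The sixth month after 1 May 2000 is November 2000, whose last day is 30 November 2000.
30 November 2000 falls on a listed holiday. Rolling to the next business day gives 1 December 2000, a Friday.
The 5-business-day extension runs from 1 December 2000 to 8 December 2000.
Since 8 December 2000 is a Friday and not a holiday, the date is unchanged.
Applying the 3-business-day extension: 3 business days after 8 December 2000 is 13 December 2000.
Since 13 December 2000 is a Wednesday and not a holiday, the date is unchanged.
So the filing is due 13 December 2000.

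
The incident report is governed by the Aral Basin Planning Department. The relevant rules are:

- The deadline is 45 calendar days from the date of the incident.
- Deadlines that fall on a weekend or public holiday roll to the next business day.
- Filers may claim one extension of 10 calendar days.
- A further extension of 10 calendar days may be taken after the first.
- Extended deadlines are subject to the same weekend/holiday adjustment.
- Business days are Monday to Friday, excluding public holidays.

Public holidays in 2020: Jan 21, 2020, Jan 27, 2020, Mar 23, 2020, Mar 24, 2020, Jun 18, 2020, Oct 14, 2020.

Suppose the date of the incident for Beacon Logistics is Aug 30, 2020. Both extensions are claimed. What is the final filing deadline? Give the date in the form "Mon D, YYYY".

45 calendar days after Aug 30, 2020 is Oct 14, 2020.
Oct 14, 2020 is a listed holiday; the next business day is Oct 15, 2020 (Thursday).
Add the 10 calendar-day extension to Oct 15, 2020: Oct 25, 2020.
Oct 25, 2020 is a Sunday, so it moves to the next business day, Oct 26, 2020 (Monday).
The 10-calendar-day extension moves the deadline from Oct 26, 2020 to Nov 5, 2020.
Nov 5, 2020 (Thursday) is already a business day.
The final due date is Nov 5, 2020.

Nov 5, 2020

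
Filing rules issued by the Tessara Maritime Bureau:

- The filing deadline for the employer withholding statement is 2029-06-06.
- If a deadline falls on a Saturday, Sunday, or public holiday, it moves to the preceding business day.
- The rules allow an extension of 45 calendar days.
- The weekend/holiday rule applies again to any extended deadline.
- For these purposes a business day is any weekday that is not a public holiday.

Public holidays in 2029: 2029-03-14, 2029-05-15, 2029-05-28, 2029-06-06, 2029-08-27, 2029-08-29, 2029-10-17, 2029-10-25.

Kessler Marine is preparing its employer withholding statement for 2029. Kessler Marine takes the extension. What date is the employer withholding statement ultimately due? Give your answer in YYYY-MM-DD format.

Start from the fixed due date, 2029-06-06.
Because 2029-06-06 is a listed holiday, the deadline becomes 2029-06-05 (Tuesday).
Add the 45 calendar-day extension to 2029-06-05: 2029-07-20.
Since 2029-07-20 is a Friday and not a holiday, the date is unchanged.
So the filing is due 2029-07-20.

2029-07-20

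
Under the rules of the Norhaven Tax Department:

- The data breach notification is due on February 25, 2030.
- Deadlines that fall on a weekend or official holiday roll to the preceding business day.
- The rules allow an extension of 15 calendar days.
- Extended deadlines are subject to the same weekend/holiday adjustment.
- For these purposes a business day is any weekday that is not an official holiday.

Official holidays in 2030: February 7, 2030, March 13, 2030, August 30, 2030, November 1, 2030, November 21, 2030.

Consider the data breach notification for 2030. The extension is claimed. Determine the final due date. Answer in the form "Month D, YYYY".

March 12, 2030

Start from the fixed due date, February 25, 2030.
February 25, 2030 (Monday) is already a business day.
The 15-calendar-day extension moves the deadline from February 25, 2030 to March 12, 2030.
March 12, 2030 is a Tuesday and not a listed holiday, so it stands.
Final deadline: March 12, 2030.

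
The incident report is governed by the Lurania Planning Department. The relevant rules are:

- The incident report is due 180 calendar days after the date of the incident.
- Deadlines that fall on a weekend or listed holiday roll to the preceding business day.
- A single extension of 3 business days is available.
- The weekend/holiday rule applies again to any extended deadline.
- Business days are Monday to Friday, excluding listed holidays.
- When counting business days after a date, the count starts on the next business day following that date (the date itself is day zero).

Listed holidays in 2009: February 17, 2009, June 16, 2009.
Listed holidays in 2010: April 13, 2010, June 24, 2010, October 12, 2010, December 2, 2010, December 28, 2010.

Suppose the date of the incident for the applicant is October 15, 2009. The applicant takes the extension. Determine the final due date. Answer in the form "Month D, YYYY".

Adding 180 calendar days to October 15, 2009 gives April 13, 2010.
April 13, 2010 is a listed holiday, so it moves to the preceding business day, April 12, 2010 (Monday).
Counting 3 further business days from April 12, 2010 reaches April 16, 2010.
April 16, 2010 (Friday) is already a business day.
Final deadline: April 16, 2010.

April 16, 2010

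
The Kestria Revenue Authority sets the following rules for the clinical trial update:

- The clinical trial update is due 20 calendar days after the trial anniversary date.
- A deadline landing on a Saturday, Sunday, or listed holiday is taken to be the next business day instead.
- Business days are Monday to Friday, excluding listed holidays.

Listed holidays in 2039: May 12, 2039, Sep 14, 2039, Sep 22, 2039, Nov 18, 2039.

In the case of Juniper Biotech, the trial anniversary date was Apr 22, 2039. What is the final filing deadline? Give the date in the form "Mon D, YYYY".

Trigger date Apr 22, 2039 + 20 calendar days = May 12, 2039.
Because May 12, 2039 is a listed holiday, the deadline becomes May 13, 2039 (Friday).
The final due date is May 13, 2039.

May 13, 2039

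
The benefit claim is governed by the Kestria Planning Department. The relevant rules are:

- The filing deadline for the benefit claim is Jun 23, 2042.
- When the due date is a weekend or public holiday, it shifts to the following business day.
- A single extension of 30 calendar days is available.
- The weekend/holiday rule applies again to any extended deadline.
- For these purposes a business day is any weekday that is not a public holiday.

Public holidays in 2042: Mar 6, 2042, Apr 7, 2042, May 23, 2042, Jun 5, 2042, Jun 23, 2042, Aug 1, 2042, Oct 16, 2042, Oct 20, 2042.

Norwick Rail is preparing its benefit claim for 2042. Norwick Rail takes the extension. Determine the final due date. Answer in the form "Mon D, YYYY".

Jul 24, 2042

Start from the fixed due date, Jun 23, 2042.
Jun 23, 2042 is a listed holiday, so it moves to the next business day, Jun 24, 2042 (Tuesday).
Applying the 30-calendar-day extension: Jun 24, 2042 + 30 days = Jul 24, 2042.
Jul 24, 2042 (Thursday) is already a business day.
Final deadline: Jul 24, 2042.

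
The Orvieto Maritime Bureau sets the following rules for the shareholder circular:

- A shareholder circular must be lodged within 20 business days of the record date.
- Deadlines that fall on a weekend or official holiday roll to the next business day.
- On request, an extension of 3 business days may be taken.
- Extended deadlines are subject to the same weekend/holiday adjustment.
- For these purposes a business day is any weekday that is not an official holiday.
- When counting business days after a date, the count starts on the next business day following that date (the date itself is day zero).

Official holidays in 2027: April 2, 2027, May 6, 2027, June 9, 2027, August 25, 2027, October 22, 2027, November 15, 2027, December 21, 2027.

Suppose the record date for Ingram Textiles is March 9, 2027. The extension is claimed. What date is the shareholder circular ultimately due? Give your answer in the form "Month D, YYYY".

20 business days after March 9, 2027, excluding weekends and holidays, is April 7, 2027.
Since April 7, 2027 is a Wednesday and not a holiday, the date is unchanged.
The 3-business-day extension runs from April 7, 2027 to April 12, 2027.
April 12, 2027 (Monday) is already a business day.
So the filing is due April 12, 2027.

April 12, 2027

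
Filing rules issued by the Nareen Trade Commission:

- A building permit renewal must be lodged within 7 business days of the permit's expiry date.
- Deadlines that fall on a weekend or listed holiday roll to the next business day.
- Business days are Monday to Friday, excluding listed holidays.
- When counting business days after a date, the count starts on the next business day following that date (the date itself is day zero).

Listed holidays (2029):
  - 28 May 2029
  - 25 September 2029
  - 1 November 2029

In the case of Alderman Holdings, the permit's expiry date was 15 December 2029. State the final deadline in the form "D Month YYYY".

Counting 7 business days after 15 December 2029 (skipping weekends and listed holidays) reaches 25 December 2029.
25 December 2029 falls on a Tuesday, which is a business day, so no adjustment is needed.
Final deadline: 25 December 2029.

25 December 2029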